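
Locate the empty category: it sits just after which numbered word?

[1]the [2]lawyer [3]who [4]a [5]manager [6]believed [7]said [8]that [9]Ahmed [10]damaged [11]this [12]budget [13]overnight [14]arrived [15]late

6

The displaced element is "the lawyer" (word 2).
It is linked across 1 clause boundary (Ø).
It functions as the subject of "said", so the gap sits immediately after word 6 ("believed").
Base order: A manager believed that the lawyer said that Ahmed damaged this budget overnight.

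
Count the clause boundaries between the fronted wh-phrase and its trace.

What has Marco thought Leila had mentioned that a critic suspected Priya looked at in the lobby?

3

"what" is extracted from the PP object of "looked".
Boundaries crossed, outermost first: [Ø], [that], [Ø] — 3 in total.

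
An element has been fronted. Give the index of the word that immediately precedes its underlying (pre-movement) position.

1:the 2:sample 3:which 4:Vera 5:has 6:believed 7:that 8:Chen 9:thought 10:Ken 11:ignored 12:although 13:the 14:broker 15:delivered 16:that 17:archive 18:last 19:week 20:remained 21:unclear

The displaced element is "the sample" (word 2).
It is linked across 2 clause boundaries (that → Ø).
It functions as the direct object of "ignored", so the gap sits immediately after word 11 ("ignored").
Base order: Vera has believed that Chen thought Ken ignored the sample although the broker delivered that archive last week.

11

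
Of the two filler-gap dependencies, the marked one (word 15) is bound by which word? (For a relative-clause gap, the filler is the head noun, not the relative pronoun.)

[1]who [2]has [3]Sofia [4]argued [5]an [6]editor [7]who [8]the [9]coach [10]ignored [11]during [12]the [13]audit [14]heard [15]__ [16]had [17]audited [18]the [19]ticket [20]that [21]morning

1

The marked gap is the subject of "audited".
Its filler is the fronted wh-phrase "who", at word 1.
(The other dependency links word 6 to a gap after word 10.)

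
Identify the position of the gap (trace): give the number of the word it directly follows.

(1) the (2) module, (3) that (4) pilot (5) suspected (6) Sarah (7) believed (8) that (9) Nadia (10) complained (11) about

The displaced element is "the module" (word 2).
It is linked across 2 clause boundaries (Ø → that).
It functions as the object of the preposition "about" of "complained", so the gap sits immediately after word 11 ("about").
Base order: That pilot suspected Sarah believed that Nadia complained about the module.

11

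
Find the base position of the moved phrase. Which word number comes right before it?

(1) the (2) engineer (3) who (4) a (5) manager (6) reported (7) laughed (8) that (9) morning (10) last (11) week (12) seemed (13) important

The displaced element is "the engineer" (word 2).
It is linked across 1 clause boundary (Ø).
It functions as the subject of "laughed", so the gap sits immediately after word 6 ("reported").
Base order: A manager reported the engineer laughed that morning last week.

6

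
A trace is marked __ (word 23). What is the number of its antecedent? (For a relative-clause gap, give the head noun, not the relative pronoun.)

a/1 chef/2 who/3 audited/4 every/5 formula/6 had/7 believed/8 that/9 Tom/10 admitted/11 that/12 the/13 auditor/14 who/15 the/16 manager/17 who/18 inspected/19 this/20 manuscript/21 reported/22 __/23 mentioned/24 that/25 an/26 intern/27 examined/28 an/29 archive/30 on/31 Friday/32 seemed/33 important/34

The gap at 23 is the subject of "mentioned", inside a relative clause.
The relative pronoun is "who" (word 15); it is bound by the head noun immediately before it.
Its filler is the head noun "auditor", at word 14.

14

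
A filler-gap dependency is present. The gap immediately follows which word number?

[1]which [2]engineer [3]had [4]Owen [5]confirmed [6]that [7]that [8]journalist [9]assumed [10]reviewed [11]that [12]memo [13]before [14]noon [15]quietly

9

The displaced element is "which engineer" (word 2).
It is linked across 2 clause boundaries (that → Ø).
It functions as the subject of "reviewed", so the gap sits immediately after word 9 ("assumed").
Base order: Owen had confirmed that that journalist assumed that which engineer reviewed that memo before noon quietly.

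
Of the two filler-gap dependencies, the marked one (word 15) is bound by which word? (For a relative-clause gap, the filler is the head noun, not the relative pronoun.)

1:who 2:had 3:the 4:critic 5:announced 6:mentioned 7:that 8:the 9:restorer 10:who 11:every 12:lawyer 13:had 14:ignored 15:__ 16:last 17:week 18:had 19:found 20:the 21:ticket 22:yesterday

9

The marked gap is inside the relative clause, the direct object of "ignored".
Its filler is the head noun "restorer" (via "who"), at word 9.
(The other dependency links word 1 to a gap after word 5.)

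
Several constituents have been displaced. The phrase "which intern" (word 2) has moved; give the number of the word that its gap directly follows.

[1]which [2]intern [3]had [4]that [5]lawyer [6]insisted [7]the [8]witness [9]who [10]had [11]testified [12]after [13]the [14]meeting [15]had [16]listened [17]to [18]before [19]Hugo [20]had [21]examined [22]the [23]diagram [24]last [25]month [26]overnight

17

The displaced element is "which intern" (word 2).
It is linked across 1 clause boundary (Ø).
It functions as the object of the preposition "to" of "listened", so the gap sits immediately after word 17 ("to").
Base order: That lawyer had insisted the witness who had testified after the meeting had listened to which intern before Hugo had examined the diagram last month overnight.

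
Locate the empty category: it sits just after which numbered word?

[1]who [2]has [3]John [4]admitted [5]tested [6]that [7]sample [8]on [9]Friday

4

The displaced element is "who" (word 1).
It is linked across 1 clause boundary (Ø).
It functions as the subject of "tested", so the gap sits immediately after word 4 ("admitted").
Base order: John has admitted that who tested that sample on Friday.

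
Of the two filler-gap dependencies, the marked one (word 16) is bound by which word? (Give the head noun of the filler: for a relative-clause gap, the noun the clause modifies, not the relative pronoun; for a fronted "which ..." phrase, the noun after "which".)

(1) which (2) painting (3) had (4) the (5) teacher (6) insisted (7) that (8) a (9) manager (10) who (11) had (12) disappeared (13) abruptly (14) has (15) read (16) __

2

The marked gap is the direct object of "read".
Its filler is the fronted wh-phrase "which painting", at word 2.
(The other dependency links word 9 to a gap after word 10.)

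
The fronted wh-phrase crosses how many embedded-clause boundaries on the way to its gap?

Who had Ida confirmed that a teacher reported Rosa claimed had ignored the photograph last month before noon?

3

"who" is extracted from the subject of "ignored".
Boundaries crossed, outermost first: [that], [Ø], [Ø] — 3 in total.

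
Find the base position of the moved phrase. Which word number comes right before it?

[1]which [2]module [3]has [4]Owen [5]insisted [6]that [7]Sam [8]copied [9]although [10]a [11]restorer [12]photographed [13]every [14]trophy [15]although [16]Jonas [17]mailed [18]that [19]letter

The displaced element is "which module" (word 2).
It is linked across 1 clause boundary (that).
It functions as the direct object of "copied", so the gap sits immediately after word 8 ("copied").
Base order: Owen has insisted that Sam copied which module although a restorer photographed every trophy although Jonas mailed that letter.

8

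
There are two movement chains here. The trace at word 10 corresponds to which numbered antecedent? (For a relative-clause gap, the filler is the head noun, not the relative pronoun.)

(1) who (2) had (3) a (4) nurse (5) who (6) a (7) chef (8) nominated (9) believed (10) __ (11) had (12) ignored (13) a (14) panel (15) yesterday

1

The marked gap is the subject of "ignored".
Its filler is the fronted wh-phrase "who", at word 1.
(The other dependency links word 4 to a gap after word 8.)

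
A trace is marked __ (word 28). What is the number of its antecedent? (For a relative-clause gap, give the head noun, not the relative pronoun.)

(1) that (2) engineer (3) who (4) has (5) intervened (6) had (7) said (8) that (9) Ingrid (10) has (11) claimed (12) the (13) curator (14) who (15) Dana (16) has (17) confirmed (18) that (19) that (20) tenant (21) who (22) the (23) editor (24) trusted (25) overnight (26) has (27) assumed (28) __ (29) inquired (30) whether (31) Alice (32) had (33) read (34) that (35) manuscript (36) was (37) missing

13

The gap at 28 is the subject of "inquired", inside a relative clause.
The relative pronoun is "who" (word 14); it is bound by the head noun immediately before it.
Its filler is the head noun "curator", at word 13.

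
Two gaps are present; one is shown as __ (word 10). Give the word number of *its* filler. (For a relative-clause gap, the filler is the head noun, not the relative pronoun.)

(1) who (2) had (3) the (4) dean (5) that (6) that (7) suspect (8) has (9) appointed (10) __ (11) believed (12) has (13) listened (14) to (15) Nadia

The marked gap is inside the relative clause, the direct object of "appointed".
Its filler is the head noun "dean" (via "that"), at word 4.
(The other dependency links word 1 to a gap after word 11.)

4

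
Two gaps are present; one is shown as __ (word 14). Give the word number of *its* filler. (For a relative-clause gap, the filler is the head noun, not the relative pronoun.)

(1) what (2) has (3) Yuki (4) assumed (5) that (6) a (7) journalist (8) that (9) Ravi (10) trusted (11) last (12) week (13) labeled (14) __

1

The marked gap is the direct object of "labeled".
Its filler is the fronted wh-phrase "what", at word 1.
(The other dependency links word 7 to a gap after word 10.)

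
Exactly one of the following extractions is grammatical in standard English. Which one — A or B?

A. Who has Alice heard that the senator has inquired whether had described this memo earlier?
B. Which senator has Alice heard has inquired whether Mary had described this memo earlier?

In A, the wh-phrase is extracted from inside a wh-island (introduced by "whether"), which blocks movement.
In B, the extraction path crosses only that-complement boundaries, which are transparent.
So B is grammatical.

B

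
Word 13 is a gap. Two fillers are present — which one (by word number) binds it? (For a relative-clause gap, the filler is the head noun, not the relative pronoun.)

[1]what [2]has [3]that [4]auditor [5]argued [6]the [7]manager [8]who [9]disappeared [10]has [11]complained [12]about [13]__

The marked gap is the object of the preposition "about" of "complained".
Its filler is the fronted wh-phrase "what", at word 1.
(The other dependency links word 7 to a gap after word 8.)

1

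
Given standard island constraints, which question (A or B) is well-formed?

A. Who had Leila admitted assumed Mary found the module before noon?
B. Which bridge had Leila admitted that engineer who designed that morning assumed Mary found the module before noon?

In B, the wh-phrase is extracted from inside a complex-NP island (relative clause) (introduced by "who"), which blocks movement.
In A, the extraction path crosses only that-complement boundaries, which are transparent.
So A is grammatical.

A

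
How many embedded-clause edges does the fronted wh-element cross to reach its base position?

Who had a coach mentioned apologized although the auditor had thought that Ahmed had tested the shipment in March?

1

"who" is extracted from the subject of "apologized".
Boundaries crossed, outermost first: [Ø] — 1 in total.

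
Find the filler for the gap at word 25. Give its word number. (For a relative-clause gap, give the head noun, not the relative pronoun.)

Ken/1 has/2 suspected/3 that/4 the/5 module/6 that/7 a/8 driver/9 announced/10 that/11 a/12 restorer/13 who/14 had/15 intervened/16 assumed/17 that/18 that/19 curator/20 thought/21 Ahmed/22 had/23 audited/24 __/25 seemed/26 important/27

6

The gap at 25 is the object of "audited", inside a relative clause.
The relative pronoun is "that" (word 7); it is bound by the head noun immediately before it.
Its filler is the head noun "module", at word 6.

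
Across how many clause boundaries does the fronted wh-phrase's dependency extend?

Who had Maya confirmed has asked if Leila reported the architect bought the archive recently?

1

"who" is extracted from the subject of "asked".
Boundaries crossed, outermost first: [Ø] — 1 in total.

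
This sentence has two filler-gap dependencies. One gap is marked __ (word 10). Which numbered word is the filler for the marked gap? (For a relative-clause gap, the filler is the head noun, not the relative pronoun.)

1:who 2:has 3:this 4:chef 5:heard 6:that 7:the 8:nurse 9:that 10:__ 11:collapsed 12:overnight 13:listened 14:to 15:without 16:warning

8

The marked gap is inside the relative clause, the subject of "collapsed".
Its filler is the head noun "nurse" (via "that"), at word 8.
(The other dependency links word 1 to a gap after word 14.)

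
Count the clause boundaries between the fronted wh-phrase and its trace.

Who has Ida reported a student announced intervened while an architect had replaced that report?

2

"who" is extracted from the subject of "intervened".
Boundaries crossed, outermost first: [Ø], [Ø] — 2 in total.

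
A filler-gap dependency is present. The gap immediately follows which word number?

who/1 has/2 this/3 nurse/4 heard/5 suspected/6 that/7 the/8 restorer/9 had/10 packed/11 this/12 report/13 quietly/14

The displaced element is "who" (word 1).
It is linked across 1 clause boundary (Ø).
It functions as the subject of "suspected", so the gap sits immediately after word 5 ("heard").
Base order: This nurse has heard who suspected that the restorer had packed this report quietly.

5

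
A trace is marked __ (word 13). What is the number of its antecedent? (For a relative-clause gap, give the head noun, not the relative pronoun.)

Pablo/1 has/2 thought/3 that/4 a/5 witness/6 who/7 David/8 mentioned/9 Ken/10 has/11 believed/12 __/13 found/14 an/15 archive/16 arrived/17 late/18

The gap at 13 is the subject of "found", inside a relative clause.
The relative pronoun is "who" (word 7); it is bound by the head noun immediately before it.
Its filler is the head noun "witness", at word 6.

6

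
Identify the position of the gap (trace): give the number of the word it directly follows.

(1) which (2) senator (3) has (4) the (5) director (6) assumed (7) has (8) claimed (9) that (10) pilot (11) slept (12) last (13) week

The displaced element is "which senator" (word 2).
It is linked across 1 clause boundary (Ø).
It functions as the subject of "claimed", so the gap sits immediately after word 6 ("assumed").
Base order: The director has assumed that which senator has claimed that pilot slept last week.

6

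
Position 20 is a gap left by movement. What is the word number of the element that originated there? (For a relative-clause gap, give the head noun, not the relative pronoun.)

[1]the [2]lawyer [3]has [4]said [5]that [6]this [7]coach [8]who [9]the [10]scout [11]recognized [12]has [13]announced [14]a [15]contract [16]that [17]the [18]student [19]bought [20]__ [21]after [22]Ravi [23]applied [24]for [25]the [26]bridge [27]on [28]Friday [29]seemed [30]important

15

The gap at 20 is the object of "bought", inside a relative clause.
The relative pronoun is "that" (word 16); it is bound by the head noun immediately before it.
Its filler is the head noun "contract", at word 15.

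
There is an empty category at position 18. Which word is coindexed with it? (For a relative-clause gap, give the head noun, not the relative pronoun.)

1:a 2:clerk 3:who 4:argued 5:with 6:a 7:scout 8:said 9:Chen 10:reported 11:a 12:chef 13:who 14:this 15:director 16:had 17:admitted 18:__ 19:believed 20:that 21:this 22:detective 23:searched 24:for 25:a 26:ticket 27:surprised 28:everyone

The gap at 18 is the subject of "believed", inside a relative clause.
The relative pronoun is "who" (word 13); it is bound by the head noun immediately before it.
Its filler is the head noun "chef", at word 12.

12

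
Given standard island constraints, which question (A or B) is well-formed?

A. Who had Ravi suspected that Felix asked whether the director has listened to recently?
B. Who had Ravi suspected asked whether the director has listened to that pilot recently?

In A, the wh-phrase is extracted from inside a wh-island (introduced by "whether"), which blocks movement.
In B, the extraction path crosses only that-complement boundaries, which are transparent.
So B is grammatical.

B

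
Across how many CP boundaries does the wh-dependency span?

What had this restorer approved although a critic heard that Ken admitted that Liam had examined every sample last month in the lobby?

0

"what" originates inside the matrix clause — no clause boundary is crossed.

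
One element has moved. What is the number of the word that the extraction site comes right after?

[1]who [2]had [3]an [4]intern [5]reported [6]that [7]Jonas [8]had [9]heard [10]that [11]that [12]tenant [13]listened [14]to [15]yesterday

The displaced element is "who" (word 1).
It is linked across 2 clause boundaries (that → that).
It functions as the object of the preposition "to" of "listened", so the gap sits immediately after word 14 ("to").
Base order: An intern had reported that Jonas had heard that that tenant listened to who yesterday.

14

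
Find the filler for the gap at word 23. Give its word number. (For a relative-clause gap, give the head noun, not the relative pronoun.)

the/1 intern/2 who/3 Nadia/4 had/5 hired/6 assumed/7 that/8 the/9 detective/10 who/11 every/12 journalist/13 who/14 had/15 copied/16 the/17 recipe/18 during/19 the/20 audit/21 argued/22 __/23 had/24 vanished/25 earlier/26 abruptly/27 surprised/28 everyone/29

The gap at 23 is the subject of "vanished", inside a relative clause.
The relative pronoun is "who" (word 11); it is bound by the head noun immediately before it.
Its filler is the head noun "detective", at word 10.

10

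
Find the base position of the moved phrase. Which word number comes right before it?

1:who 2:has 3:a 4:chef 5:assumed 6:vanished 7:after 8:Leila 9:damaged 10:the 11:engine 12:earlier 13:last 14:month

The displaced element is "who" (word 1).
It is linked across 1 clause boundary (Ø).
It functions as the subject of "vanished", so the gap sits immediately after word 5 ("assumed").
Base order: A chef has assumed who vanished after Leila damaged the engine earlier last month.

5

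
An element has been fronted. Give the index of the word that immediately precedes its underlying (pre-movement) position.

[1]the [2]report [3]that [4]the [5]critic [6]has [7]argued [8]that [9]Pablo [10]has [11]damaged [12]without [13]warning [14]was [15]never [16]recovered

The displaced element is "the report" (word 2).
It is linked across 1 clause boundary (that).
It functions as the direct object of "damaged", so the gap sits immediately after word 11 ("damaged").
Base order: The critic has argued that Pablo has damaged the report without warning.

11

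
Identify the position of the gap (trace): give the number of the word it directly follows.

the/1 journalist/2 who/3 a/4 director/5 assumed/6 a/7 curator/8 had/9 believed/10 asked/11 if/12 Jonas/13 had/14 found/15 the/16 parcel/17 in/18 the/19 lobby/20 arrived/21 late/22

The displaced element is "the journalist" (word 2).
It is linked across 2 clause boundaries (Ø → Ø).
It functions as the subject of "asked", so the gap sits immediately after word 10 ("believed").
Base order: A director assumed a curator had believed the journalist asked if Jonas had found the parcel in the lobby.

10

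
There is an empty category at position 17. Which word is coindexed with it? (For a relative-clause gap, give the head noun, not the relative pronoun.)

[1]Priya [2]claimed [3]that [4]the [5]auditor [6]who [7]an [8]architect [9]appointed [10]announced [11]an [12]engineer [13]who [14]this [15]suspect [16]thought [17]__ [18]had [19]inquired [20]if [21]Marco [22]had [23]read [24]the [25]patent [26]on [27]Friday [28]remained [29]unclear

12

The gap at 17 is the subject of "inquired", inside a relative clause.
The relative pronoun is "who" (word 13); it is bound by the head noun immediately before it.
Its filler is the head noun "engineer", at word 12.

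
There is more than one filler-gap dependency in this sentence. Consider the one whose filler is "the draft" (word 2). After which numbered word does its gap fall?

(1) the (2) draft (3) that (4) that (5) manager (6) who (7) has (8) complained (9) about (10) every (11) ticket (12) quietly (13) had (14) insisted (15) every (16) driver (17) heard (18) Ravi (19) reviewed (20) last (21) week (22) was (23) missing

19

The displaced element is "the draft" (word 2).
It is linked across 2 clause boundaries (Ø → Ø).
It functions as the direct object of "reviewed", so the gap sits immediately after word 19 ("reviewed").
Base order: That manager who has complained about every ticket quietly had insisted every driver heard Ravi reviewed the draft last week.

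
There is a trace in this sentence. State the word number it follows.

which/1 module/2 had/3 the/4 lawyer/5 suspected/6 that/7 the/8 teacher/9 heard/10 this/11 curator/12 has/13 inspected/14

The displaced element is "which module" (word 2).
It is linked across 2 clause boundaries (that → Ø).
It functions as the direct object of "inspected", so the gap sits immediately after word 14 ("inspected").
Base order: The lawyer had suspected that the teacher heard this curator has inspected which module.

14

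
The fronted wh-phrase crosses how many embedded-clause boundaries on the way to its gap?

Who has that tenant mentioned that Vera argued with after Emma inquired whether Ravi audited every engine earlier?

"who" is extracted from the PP object of "argued".
Boundaries crossed, outermost first: [that] — 1 in total.

1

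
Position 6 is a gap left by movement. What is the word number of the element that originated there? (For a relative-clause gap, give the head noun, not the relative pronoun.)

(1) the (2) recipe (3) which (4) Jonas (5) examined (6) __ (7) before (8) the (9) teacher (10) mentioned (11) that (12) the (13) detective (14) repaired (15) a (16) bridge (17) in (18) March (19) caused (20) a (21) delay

The gap at 6 is the object of "examined", inside a relative clause.
The relative pronoun is "which" (word 3); it is bound by the head noun immediately before it.
Its filler is the head noun "recipe", at word 2.

2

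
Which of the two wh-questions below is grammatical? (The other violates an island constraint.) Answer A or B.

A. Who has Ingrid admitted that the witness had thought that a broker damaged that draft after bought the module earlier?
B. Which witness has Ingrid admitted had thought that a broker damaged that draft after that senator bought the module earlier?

B

In A, the wh-phrase is extracted from inside an adjunct island (introduced by "after"), which blocks movement.
In B, the extraction path crosses only that-complement boundaries, which are transparent.
So B is grammatical.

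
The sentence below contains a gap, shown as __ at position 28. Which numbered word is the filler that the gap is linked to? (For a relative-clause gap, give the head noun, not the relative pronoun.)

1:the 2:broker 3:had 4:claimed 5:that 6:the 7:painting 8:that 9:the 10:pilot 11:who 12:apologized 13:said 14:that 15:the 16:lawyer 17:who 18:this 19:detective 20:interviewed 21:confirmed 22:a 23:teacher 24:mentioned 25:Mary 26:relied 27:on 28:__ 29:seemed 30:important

7

The gap at 28 is the prepositional object of "relied", inside a relative clause.
The relative pronoun is "that" (word 8); it is bound by the head noun immediately before it.
Its filler is the head noun "painting", at word 7.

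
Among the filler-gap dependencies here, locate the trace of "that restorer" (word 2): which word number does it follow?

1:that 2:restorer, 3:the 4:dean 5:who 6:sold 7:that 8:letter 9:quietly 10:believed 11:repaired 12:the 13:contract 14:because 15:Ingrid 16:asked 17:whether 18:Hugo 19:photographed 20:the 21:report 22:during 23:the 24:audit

10

The displaced element is "that restorer" (word 2).
It is linked across 1 clause boundary (Ø).
It functions as the subject of "repaired", so the gap sits immediately after word 10 ("believed").
Base order: The dean who sold that letter quietly believed that that restorer repaired the contract because Ingrid asked whether Hugo photographed the report during the audit.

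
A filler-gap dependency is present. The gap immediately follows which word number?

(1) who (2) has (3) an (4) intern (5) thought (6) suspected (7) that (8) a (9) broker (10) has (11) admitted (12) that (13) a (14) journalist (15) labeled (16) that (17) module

The displaced element is "who" (word 1).
It is linked across 1 clause boundary (Ø).
It functions as the subject of "suspected", so the gap sits immediately after word 5 ("thought").
Base order: An intern has thought who suspected that a broker has admitted that a journalist labeled that module.

5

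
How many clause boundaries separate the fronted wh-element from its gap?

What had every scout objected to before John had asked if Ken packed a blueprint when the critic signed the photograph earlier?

"what" originates inside the matrix clause — no clause boundary is crossed.

0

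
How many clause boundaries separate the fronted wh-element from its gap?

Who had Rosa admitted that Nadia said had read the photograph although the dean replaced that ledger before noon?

2

"who" is extracted from the subject of "read".
Boundaries crossed, outermost first: [that], [Ø] — 2 in total.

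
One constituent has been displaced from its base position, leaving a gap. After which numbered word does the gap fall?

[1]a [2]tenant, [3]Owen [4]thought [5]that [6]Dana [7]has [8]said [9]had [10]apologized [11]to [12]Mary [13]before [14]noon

The displaced element is "a tenant" (word 2).
It is linked across 2 clause boundaries (that → Ø).
It functions as the subject of "apologized", so the gap sits immediately after word 8 ("said").
Base order: Owen thought that Dana has said that a tenant had apologized to Mary before noon.

8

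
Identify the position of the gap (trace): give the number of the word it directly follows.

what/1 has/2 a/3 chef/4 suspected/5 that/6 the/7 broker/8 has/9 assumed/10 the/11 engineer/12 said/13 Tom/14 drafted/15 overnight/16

15

The displaced element is "what" (word 1).
It is linked across 3 clause boundaries (that → Ø → Ø).
It functions as the direct object of "drafted", so the gap sits immediately after word 15 ("drafted").
Base order: A chef has suspected that the broker has assumed the engineer said Tom drafted what overnight.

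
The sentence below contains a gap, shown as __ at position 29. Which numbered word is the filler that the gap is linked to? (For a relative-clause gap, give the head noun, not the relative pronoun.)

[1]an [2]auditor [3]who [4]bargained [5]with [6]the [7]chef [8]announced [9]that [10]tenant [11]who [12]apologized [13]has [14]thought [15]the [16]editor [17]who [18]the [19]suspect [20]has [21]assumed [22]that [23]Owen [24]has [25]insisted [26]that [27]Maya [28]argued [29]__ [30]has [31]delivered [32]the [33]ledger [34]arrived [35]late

16

The gap at 29 is the subject of "delivered", inside a relative clause.
The relative pronoun is "who" (word 17); it is bound by the head noun immediately before it.
Its filler is the head noun "editor", at word 16.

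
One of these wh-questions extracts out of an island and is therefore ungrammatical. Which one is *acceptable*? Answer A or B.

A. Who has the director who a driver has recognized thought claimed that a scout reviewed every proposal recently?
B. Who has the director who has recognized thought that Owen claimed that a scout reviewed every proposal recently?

A

In B, the wh-phrase is extracted from inside a complex-NP island (relative clause) (introduced by "who"), which blocks movement.
In A, the extraction path crosses only that-complement boundaries, which are transparent.
So A is grammatical.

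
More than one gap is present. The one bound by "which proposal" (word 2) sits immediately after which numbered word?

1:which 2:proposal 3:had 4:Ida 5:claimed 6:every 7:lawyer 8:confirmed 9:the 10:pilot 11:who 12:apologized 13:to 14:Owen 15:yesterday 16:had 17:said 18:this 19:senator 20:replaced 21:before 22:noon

20

The displaced element is "which proposal" (word 2).
It is linked across 3 clause boundaries (Ø → Ø → Ø).
It functions as the direct object of "replaced", so the gap sits immediately after word 20 ("replaced").
Base order: Ida had claimed every lawyer confirmed the pilot who apologized to Owen yesterday had said this senator replaced which proposal before noon.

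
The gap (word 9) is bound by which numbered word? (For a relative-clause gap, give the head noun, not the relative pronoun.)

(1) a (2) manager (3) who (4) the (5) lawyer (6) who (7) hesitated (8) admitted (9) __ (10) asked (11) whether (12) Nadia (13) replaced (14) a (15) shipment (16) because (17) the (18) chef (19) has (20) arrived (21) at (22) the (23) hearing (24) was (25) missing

2

The gap at 9 is the subject of "asked", inside a relative clause.
The relative pronoun is "who" (word 3); it is bound by the head noun immediately before it.
Its filler is the head noun "manager", at word 2.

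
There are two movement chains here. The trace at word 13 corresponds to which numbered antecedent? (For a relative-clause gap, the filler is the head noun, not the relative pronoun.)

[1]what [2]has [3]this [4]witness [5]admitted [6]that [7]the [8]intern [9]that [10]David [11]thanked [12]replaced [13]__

The marked gap is the direct object of "replaced".
Its filler is the fronted wh-phrase "what", at word 1.
(The other dependency links word 8 to a gap after word 11.)

1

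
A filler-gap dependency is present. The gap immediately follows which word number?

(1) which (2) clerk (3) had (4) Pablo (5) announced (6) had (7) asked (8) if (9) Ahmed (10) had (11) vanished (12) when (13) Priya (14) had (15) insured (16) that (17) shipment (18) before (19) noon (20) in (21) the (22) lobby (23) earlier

The displaced element is "which clerk" (word 2).
It is linked across 1 clause boundary (Ø).
It functions as the subject of "asked", so the gap sits immediately after word 5 ("announced").
Base order: Pablo had announced which clerk had asked if Ahmed had vanished when Priya had insured that shipment before noon in the lobby earlier.

5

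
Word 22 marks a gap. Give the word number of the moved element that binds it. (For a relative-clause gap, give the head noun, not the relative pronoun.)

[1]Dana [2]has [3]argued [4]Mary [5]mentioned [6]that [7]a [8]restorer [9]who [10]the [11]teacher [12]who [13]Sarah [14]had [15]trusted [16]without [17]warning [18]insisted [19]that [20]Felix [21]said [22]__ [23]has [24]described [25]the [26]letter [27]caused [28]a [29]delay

8

The gap at 22 is the subject of "described", inside a relative clause.
The relative pronoun is "who" (word 9); it is bound by the head noun immediately before it.
Its filler is the head noun "restorer", at word 8.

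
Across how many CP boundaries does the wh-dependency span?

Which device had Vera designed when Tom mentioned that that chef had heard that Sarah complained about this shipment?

0

"which device" originates inside the matrix clause — no clause boundary is crossed.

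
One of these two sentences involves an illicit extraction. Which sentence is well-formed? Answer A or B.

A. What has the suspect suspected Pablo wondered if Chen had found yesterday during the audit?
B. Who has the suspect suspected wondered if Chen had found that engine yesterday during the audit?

In A, the wh-phrase is extracted from inside a wh-island (introduced by "if"), which blocks movement.
In B, the extraction path crosses only that-complement boundaries, which are transparent.
So B is grammatical.

B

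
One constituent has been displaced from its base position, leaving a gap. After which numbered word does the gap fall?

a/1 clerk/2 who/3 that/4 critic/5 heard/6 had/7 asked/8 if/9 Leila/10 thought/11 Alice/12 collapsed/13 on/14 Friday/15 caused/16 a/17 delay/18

The displaced element is "a clerk" (word 2).
It is linked across 1 clause boundary (Ø).
It functions as the subject of "asked", so the gap sits immediately after word 6 ("heard").
Base order: That critic heard that a clerk had asked if Leila thought Alice collapsed on Friday.

6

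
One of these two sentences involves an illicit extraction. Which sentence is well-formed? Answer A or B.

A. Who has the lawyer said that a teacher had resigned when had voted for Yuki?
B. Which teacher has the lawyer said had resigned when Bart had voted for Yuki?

B

In A, the wh-phrase is extracted from inside an adjunct island (introduced by "when"), which blocks movement.
In B, the extraction path crosses only that-complement boundaries, which are transparent.
So B is grammatical.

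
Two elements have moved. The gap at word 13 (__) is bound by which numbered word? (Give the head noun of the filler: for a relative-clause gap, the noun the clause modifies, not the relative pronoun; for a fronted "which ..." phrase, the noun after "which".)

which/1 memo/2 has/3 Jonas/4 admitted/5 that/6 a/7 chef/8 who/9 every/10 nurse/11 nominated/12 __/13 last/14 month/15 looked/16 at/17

8

The marked gap is inside the relative clause, the direct object of "nominated".
Its filler is the head noun "chef" (via "who"), at word 8.
(The other dependency links word 2 to a gap after word 17.)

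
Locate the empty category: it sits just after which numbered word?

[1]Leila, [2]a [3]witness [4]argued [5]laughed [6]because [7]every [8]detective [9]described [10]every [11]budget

4

The displaced element is "Leila" (word 1).
It is linked across 1 clause boundary (Ø).
It functions as the subject of "laughed", so the gap sits immediately after word 4 ("argued").
Base order: A witness argued that Leila laughed because every detective described every budget.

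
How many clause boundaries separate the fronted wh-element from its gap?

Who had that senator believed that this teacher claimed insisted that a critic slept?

2

"who" is extracted from the subject of "insisted".
Boundaries crossed, outermost first: [that], [Ø] — 2 in total.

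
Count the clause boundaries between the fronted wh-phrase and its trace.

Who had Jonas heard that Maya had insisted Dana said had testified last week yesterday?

3

"who" is extracted from the subject of "testified".
Boundaries crossed, outermost first: [that], [Ø], [Ø] — 3 in total.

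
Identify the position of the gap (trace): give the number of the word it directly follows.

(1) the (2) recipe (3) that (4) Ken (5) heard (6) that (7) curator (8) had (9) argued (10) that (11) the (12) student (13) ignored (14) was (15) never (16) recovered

13

The displaced element is "the recipe" (word 2).
It is linked across 2 clause boundaries (Ø → that).
It functions as the direct object of "ignored", so the gap sits immediately after word 13 ("ignored").
Base order: Ken heard that curator had argued that the student ignored the recipe.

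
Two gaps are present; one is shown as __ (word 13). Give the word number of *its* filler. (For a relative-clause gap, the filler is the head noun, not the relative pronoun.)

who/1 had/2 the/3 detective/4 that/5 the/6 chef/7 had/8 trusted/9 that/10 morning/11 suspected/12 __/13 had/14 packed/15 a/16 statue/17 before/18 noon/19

1

The marked gap is the subject of "packed".
Its filler is the fronted wh-phrase "who", at word 1.
(The other dependency links word 4 to a gap after word 9.)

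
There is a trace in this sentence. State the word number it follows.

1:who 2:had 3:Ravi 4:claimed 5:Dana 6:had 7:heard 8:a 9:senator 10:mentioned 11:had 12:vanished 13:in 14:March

10

The displaced element is "who" (word 1).
It is linked across 3 clause boundaries (Ø → Ø → Ø).
It functions as the subject of "vanished", so the gap sits immediately after word 10 ("mentioned").
Base order: Ravi had claimed Dana had heard a senator mentioned that who had vanished in March.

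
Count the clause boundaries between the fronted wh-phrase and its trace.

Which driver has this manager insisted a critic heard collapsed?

2

"which driver" is extracted from the subject of "collapsed".
Boundaries crossed, outermost first: [Ø], [Ø] — 2 in total.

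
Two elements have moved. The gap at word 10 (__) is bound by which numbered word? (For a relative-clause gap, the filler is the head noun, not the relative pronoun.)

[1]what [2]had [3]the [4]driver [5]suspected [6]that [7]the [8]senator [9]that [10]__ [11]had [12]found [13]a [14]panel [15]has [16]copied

The marked gap is inside the relative clause, the subject of "found".
Its filler is the head noun "senator" (via "that"), at word 8.
(The other dependency links word 1 to a gap after word 16.)

8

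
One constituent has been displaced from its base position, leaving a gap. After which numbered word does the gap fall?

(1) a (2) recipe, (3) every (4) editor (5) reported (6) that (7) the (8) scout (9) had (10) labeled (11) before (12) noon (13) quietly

10

The displaced element is "a recipe" (word 2).
It is linked across 1 clause boundary (that).
It functions as the direct object of "labeled", so the gap sits immediately after word 10 ("labeled").
Base order: Every editor reported that the scout had labeled a recipe before noon quietly.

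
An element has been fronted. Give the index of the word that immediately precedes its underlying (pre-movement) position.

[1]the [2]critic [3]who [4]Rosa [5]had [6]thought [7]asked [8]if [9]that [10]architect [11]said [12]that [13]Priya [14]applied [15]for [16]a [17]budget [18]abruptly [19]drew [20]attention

6

The displaced element is "the critic" (word 2).
It is linked across 1 clause boundary (Ø).
It functions as the subject of "asked", so the gap sits immediately after word 6 ("thought").
Base order: Rosa had thought that the critic asked if that architect said that Priya applied for a budget abruptly.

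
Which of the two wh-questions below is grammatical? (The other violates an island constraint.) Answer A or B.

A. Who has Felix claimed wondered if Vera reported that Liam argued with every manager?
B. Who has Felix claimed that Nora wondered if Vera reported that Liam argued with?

A

In B, the wh-phrase is extracted from inside a wh-island (introduced by "if"), which blocks movement.
In A, the extraction path crosses only that-complement boundaries, which are transparent.
So A is grammatical.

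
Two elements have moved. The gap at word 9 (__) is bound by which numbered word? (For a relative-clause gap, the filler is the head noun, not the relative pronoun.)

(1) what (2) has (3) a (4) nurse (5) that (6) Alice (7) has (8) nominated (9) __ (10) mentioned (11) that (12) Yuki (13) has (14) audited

The marked gap is inside the relative clause, the direct object of "nominated".
Its filler is the head noun "nurse" (via "that"), at word 4.
(The other dependency links word 1 to a gap after word 14.)

4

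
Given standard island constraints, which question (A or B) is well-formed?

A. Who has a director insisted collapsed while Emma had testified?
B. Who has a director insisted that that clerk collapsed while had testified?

In B, the wh-phrase is extracted from inside an adjunct island (introduced by "while"), which blocks movement.
In A, the extraction path crosses only that-complement boundaries, which are transparent.
So A is grammatical.

A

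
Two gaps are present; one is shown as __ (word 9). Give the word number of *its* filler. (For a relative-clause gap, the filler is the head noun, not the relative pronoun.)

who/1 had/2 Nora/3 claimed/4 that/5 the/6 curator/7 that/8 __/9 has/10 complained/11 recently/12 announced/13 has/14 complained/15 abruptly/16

The marked gap is inside the relative clause, the subject of "complained".
Its filler is the head noun "curator" (via "that"), at word 7.
(The other dependency links word 1 to a gap after word 13.)

7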